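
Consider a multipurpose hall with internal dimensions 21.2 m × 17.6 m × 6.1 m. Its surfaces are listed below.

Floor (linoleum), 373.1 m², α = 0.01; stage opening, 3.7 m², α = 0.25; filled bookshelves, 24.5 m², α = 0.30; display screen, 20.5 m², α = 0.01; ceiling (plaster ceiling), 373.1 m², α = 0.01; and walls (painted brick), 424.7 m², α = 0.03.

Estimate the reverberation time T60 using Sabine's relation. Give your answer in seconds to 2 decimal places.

12.78 s

Equivalent absorption area: A = 373.1×0.01 + 3.7×0.25 + 24.5×0.30 + 20.5×0.01 + 373.1×0.01 + 424.7×0.03 = 28.683 m².
V = 21.2·17.6·6.1 = 2276.032 m³.
RT60 = 0.161 · V / A = 0.161 × 2276.032 / 28.683 = 12.78 s.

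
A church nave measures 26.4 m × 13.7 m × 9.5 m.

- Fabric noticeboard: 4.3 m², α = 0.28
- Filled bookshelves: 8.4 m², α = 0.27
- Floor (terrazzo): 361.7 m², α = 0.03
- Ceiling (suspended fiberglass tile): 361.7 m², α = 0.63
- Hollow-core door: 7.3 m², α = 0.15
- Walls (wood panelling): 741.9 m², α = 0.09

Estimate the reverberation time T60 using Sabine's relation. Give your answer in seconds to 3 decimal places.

1.784 sec

Total absorption A = 4.3×0.28 + 8.4×0.27 + 361.7×0.03 + 361.7×0.63 + 7.3×0.15 + 741.9×0.09
  = 1.204 + 2.268 + 10.851 + 227.871 + 1.095 + 66.771 = 310.060 m² sabins.
Room volume: 3435.96 m³.
RT60 = 0.161 · V / A = 0.161 × 3435.96 / 310.060 = 1.784 s.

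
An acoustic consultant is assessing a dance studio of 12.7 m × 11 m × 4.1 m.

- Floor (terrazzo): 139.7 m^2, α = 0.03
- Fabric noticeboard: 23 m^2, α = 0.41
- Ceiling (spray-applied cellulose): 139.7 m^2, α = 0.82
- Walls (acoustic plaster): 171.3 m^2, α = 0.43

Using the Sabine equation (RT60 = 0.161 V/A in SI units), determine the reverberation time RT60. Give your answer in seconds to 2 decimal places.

A = Σ Sᵢαᵢ = 139.7×0.03 + 23×0.41 + 139.7×0.82 + 171.3×0.43 = 201.834 sabins.
Volume V = 12.7 × 11 × 4.1 = 572.77 m³.
Sabine: RT60 = 0.161 × 572.77 / 201.834 = 0.46 s.

0.46 s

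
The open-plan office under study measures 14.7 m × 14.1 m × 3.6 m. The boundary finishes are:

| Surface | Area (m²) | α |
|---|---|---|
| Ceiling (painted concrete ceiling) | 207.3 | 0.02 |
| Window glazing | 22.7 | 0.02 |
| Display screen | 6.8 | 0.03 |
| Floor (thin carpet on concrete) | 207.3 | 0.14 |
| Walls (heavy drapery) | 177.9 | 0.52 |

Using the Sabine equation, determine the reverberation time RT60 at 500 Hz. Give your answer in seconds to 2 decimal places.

A = Σ Sᵢαᵢ = 207.3*0.02 + 22.7*0.02 + 6.8*0.03 + 207.3*0.14 + 177.9*0.52 = 126.334 sabins.
V = 14.7·14.1·3.6 = 746.172 m³.
RT60 = 0.161 · V / A = 0.161 × 746.172 / 126.334 = 0.95 s.

0.95 sec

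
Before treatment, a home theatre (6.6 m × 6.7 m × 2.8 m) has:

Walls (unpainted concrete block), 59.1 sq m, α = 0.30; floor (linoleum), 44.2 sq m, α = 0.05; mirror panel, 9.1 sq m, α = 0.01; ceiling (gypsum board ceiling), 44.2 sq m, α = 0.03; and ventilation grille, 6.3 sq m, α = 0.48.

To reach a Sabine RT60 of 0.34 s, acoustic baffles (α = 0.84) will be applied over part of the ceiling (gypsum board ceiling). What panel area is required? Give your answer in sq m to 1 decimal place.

42.3

Summing Sᵢαᵢ: 17.730 + 2.210 + 0.091 + 1.326 + 3.024 → A₁ = 24.381 sabins.
Required A₂ = 0.161·123.816/0.34 = 58.631 sabins.
Absorption to add: 58.631 − 24.381 = 34.250 sabins.
Each sq m of panel replacing the ceiling (gypsum board ceiling) adds (0.84 − 0.03) = 0.81 sabins.
Panel area = 34.250 / 0.81 = 42.3 sq m.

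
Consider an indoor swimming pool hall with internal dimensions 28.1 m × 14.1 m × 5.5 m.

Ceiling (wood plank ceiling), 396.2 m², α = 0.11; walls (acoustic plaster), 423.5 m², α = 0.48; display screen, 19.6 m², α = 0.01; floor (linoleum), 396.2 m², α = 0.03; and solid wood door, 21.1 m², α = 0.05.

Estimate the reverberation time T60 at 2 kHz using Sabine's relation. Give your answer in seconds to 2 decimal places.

Equivalent absorption area: A = 396.2×0.11 + 423.5×0.48 + 19.6×0.01 + 396.2×0.03 + 21.1×0.05 = 259.999 m².
V = 28.1·14.1·5.5 = 2179.155 m³.
RT60 = 0.161 · V / A = 0.161 × 2179.155 / 259.999 = 1.35 s.

1.35 s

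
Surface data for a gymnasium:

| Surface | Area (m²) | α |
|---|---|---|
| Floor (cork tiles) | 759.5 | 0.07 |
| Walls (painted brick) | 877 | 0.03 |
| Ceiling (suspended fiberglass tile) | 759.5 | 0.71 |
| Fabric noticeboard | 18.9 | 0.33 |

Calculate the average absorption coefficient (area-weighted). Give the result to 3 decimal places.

0.259

Total surface area S = 2414.9 m².
Weighted sum Σ Sα = 624.957.
ᾱ = 624.957 / 2414.9 = 0.259.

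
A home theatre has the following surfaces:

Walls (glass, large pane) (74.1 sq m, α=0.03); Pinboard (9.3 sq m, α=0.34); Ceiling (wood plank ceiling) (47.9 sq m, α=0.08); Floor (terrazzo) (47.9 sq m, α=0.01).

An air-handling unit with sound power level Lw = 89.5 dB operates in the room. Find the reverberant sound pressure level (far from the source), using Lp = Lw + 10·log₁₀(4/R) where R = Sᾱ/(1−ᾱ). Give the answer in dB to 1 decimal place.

85.4 dB

A = 9.696 sabins; S = 179.2 sq m.
ᾱ = 0.0541, so room constant R = A/(1−ᾱ) = 10.251 sq m.
Lp = Lw + 10 log₁₀(4/R) = 89.5 -4.09 = 85.4 dB.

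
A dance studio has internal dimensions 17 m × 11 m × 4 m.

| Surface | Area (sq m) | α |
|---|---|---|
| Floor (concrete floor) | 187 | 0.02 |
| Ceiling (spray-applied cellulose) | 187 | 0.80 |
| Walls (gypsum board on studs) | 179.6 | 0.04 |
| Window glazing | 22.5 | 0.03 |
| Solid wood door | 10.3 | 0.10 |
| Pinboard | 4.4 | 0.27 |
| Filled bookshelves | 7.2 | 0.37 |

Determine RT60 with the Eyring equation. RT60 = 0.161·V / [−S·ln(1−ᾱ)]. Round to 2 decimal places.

0.62 s

S = Σ Sᵢ = 598.0 sq m.
Absorption A = 187·0.02 + 187·0.80 + 179.6·0.04 + 22.5·0.03 + 10.3·0.10 + 4.4·0.27 + 7.2·0.37 = 166.081 sabins.
ᾱ = 166.081 / 598.0 = 0.2777.
Eyring denominator: −S ln(1−ᾱ) = 194.538.
V = 17 × 11 × 4 = 748 m³.
RT60 = 0.161 × 748 / 194.538 = 0.62 s.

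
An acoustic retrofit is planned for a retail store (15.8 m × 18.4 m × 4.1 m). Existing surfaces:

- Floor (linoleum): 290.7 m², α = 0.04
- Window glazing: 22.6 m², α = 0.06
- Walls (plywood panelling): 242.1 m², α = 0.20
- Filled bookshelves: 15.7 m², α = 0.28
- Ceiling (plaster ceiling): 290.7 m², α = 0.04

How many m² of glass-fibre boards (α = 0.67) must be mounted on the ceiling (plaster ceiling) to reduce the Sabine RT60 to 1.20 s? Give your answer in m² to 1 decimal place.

Summing Sᵢαᵢ: 11.628 + 1.356 + 48.420 + 4.396 + 11.628 → A₁ = 77.428 sabins.
V = 1191.952 m³. Target absorption A₂ = 0.161 × 1191.952 / 1.20 = 159.920 sabins.
ΔA needed = 159.920 − 77.428 = 82.492 sabins.
Each m² of panel replacing the ceiling (plaster ceiling) adds (0.67 − 0.04) = 0.63 sabins.
Area = ΔA/Δα = 82.492/0.63 = 130.9 m².

130.9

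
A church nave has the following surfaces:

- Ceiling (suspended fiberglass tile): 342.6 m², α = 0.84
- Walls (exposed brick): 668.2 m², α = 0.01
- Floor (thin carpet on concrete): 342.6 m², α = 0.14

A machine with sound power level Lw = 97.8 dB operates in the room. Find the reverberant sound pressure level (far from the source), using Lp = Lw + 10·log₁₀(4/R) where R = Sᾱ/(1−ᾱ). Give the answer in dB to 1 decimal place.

A = 342.430 sabins; S = 1353.4 m².
ᾱ = 0.2530, so room constant R = A/(1−ᾱ) = 458.407 m².
Lp = Lw + 10 log₁₀(4/R) = 97.8 -20.59 = 77.2 dB.

77.2 dB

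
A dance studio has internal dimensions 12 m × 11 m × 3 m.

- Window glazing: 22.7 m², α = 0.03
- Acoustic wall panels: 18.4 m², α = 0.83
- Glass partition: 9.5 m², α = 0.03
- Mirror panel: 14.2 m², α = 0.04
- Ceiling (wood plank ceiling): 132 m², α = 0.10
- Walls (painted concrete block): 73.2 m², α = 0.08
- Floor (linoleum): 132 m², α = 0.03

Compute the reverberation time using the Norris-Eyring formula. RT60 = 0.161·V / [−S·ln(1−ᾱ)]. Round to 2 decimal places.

1.52 sec

S = Σ Sᵢ = 402.0 m².
Absorption A = 22.7×0.03 + 18.4×0.83 + 9.5×0.03 + 14.2×0.04 + 132×0.10 + 73.2×0.08 + 132×0.03 = 39.822 sabins.
ᾱ = 39.822 / 402.0 = 0.0991.
−S·ln(1−ᾱ) = −402.0 × ln(1 − 0.0991) = 41.953.
V = 12 × 11 × 3 = 396 m³.
RT60 = 0.161 × 396 / 41.953 = 1.52 s.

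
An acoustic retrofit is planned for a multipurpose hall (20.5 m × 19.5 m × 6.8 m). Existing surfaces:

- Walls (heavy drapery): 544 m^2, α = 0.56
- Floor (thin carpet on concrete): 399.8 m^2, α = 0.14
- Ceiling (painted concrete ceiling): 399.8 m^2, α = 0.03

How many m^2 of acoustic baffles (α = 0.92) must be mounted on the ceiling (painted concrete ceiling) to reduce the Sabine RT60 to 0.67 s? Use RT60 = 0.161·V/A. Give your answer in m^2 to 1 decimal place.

315.3

Summing Sᵢαᵢ: 304.640 + 55.972 + 11.994 → A₁ = 372.606 sabins.
V = 2718.3 m³. Target absorption A₂ = 0.161 × 2718.3 / 0.67 = 653.203 sabins.
ΔA needed = 653.203 − 372.606 = 280.597 sabins.
Each m^2 of panel replacing the ceiling (painted concrete ceiling) adds (0.92 − 0.03) = 0.89 sabins.
Panel area = 280.597 / 0.89 = 315.3 m^2.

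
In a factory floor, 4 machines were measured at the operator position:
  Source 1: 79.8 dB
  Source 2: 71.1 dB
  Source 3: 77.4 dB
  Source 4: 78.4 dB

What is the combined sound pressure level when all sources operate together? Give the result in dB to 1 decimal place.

83.7 dB

Converting to relative power and adding: 10^(79.8/10) + 10^(71.1/10) + 10^(77.4/10) + 10^(78.4/10) = 2.325e+08.
L_total = 10·log₁₀(2.325e+08) = 83.7 dB.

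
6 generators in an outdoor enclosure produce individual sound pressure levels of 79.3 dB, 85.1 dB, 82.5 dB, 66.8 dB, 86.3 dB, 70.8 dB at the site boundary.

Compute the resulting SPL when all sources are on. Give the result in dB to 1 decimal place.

Σ 10^(Lᵢ/10) = 1.03e+09.
Back to dB: 10·log₁₀ Σ = 90.1 dB.

90.1 dB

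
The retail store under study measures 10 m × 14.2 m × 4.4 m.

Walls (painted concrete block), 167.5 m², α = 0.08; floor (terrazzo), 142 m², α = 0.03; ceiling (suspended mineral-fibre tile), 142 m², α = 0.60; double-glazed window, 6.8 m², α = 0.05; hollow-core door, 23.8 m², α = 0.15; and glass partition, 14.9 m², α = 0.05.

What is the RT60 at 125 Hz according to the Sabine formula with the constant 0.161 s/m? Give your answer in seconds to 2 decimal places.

0.94 s

Total absorption A = 167.5·0.08 + 142·0.03 + 142·0.60 + 6.8·0.05 + 23.8·0.15 + 14.9·0.05
  = 13.400 + 4.260 + 85.200 + 0.340 + 3.570 + 0.745 = 107.515 m² sabins.
Room volume: 624.8 m³.
T = 0.161 V/A = 0.161·624.8/107.515 = 0.94 s.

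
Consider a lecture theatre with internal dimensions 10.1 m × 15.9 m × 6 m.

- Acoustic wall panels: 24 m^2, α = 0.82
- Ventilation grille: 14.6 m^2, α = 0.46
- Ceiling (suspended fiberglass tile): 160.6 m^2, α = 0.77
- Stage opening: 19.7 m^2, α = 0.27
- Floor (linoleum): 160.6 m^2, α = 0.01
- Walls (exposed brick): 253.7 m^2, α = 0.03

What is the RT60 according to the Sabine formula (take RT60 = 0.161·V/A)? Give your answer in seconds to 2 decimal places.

0.94 seconds

Total absorption A = 24*0.82 + 14.6*0.46 + 160.6*0.77 + 19.7*0.27 + 160.6*0.01 + 253.7*0.03
  = 19.680 + 6.716 + 123.662 + 5.319 + 1.606 + 7.611 = 164.594 m^2 sabins.
Room volume: 963.54 m³.
RT60 = 0.161 · V / A = 0.161 × 963.54 / 164.594 = 0.94 s.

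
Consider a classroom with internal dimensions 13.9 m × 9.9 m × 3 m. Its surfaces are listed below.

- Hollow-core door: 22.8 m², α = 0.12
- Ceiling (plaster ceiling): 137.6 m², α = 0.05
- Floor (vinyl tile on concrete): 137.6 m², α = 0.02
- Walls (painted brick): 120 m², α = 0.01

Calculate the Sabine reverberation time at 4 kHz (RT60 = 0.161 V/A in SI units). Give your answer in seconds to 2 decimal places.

4.90 sec

Total absorption A = 22.8*0.12 + 137.6*0.05 + 137.6*0.02 + 120*0.01
  = 2.736 + 6.880 + 2.752 + 1.200 = 13.568 m² sabins.
Volume V = 13.9 × 9.9 × 3 = 412.83 m³.
T = 0.161 V/A = 0.161·412.83/13.568 = 4.90 s.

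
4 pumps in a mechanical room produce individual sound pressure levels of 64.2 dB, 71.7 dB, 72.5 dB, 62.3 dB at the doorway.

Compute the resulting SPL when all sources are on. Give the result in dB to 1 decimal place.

Sum in the linear (power) domain: Σ 10^(Lᵢ/10) = 10^(64.2/10) + 10^(71.7/10) + 10^(72.5/10) + 10^(62.3/10) = 3.69e+07.
Combined level = 10 log₁₀(3.69e+07) = 75.7 dB.

75.7 dB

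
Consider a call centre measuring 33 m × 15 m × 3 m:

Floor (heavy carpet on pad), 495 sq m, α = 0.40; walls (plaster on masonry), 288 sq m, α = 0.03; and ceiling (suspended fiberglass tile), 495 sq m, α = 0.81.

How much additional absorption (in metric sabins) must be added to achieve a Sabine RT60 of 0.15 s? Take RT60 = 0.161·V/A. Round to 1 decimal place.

986.3 sabins

Total absorption A₁ = 495·0.40 + 288·0.03 + 495·0.81
  = 198.000 + 8.640 + 400.950 = 607.590 sq m sabins.
V = 1485 m³. Required absorption A₂ = 0.161 × 1485 / 0.15 = 1593.900 sabins.
Additional absorption ΔA = 1593.900 − 607.590 = 986.3 sabins.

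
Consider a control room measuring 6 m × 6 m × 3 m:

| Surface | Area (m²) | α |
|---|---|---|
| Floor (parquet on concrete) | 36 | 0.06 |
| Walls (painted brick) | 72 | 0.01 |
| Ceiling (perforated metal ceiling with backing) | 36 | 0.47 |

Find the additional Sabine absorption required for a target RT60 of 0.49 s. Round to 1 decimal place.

15.7 sabins

Total absorption A₁ = 36*0.06 + 72*0.01 + 36*0.47
  = 2.160 + 0.720 + 16.920 = 19.800 m² sabins.
For T = 0.49 s, need A₂ = 0.161·V/T = 0.161·108/0.49 = 35.486 sabins.
Shortfall: 35.486 − 19.800 = 15.7 sabins.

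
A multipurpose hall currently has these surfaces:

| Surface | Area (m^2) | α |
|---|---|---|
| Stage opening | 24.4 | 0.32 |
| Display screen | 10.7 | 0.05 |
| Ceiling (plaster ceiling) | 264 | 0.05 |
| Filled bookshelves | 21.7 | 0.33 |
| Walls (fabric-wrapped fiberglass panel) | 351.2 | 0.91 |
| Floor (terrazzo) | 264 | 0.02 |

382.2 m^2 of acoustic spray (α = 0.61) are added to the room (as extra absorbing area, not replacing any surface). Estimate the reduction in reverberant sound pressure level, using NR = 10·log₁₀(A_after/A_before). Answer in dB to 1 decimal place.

2.2 dB

A_before = Σ Sᵢαᵢ = 24.4·0.32 + 10.7·0.05 + 264·0.05 + 21.7·0.33 + 351.2·0.91 + 264·0.02 = 353.576 sabins.
Added absorption = 382.2 × 0.61 = 233.142 sabins.
New total A_after = 586.718 sabins.
Reduction = 10 log₁₀(A_after/A_before) = 10 log₁₀(1.6594) = 2.2 dB.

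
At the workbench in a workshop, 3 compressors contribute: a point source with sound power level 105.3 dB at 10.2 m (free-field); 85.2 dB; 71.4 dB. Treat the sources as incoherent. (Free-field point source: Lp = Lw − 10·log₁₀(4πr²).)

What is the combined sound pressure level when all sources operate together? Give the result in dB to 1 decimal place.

85.7 dB

Source at 10.2 m: Lp = 105.3 − 10·log₁₀(4π·10.2²) = 105.3 − 10·log₁₀(1307.405) = 74.1 dB.
Converting to relative power and adding: 10^(74.1/10) + 10^(85.2/10) + 10^(71.4/10) = 3.706e+08.
Back to dB: 10·log₁₀ Σ = 85.7 dB.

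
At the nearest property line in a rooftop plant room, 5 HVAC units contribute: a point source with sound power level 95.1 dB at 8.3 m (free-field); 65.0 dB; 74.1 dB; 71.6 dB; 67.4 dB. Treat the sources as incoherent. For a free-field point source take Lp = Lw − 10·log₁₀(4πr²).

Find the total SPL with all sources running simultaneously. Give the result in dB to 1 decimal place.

Source at 8.3 m: Lp = 95.1 − 10·log₁₀(4π·8.3²) = 95.1 − 10·log₁₀(865.697) = 65.7 dB.
Sum in the linear (power) domain: Σ 10^(Lᵢ/10) = 10^(65.7/10) + 10^(65.0/10) + 10^(74.1/10) + 10^(71.6/10) + 10^(67.4/10) = 5.253e+07.
Combined level = 10 log₁₀(5.253e+07) = 77.2 dB.

77.2 dB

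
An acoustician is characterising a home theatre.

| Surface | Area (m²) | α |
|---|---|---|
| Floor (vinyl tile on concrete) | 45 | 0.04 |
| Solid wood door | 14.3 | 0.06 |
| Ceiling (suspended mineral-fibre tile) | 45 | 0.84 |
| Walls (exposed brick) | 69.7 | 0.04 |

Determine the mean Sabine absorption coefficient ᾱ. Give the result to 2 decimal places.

0.25

Total surface area S = 174.0 m².
A = 45*0.04 + 14.3*0.06 + 45*0.84 + 69.7*0.04 = 43.246 sabins.
ᾱ = 43.246 / 174.0 = 0.25.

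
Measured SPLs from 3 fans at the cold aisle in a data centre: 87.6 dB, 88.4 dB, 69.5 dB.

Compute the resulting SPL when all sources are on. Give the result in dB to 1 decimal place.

91.1 dB

Converting to relative power and adding: 10^(87.6/10) + 10^(88.4/10) + 10^(69.5/10) = 1.276e+09.
Back to dB: 10·log₁₀ Σ = 91.1 dB.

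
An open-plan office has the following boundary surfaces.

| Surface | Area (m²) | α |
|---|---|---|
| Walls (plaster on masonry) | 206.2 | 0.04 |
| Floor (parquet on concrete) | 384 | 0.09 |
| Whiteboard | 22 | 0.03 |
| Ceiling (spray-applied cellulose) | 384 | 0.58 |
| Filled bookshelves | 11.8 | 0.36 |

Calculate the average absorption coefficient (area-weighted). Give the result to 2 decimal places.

Total surface area S = 1008.0 m².
Weighted sum Σ Sα = 270.436.
ᾱ = A/S = 0.27.

0.27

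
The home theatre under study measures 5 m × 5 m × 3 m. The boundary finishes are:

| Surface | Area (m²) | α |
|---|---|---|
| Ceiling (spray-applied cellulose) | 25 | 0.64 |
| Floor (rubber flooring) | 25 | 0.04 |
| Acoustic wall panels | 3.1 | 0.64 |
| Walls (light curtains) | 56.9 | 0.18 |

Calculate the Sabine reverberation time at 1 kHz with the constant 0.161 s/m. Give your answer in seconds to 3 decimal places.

A = Σ Sᵢαᵢ = 25·0.64 + 25·0.04 + 3.1·0.64 + 56.9·0.18 = 29.226 sabins.
Volume V = 5 × 5 × 3 = 75 m³.
RT60 = 0.161 · V / A = 0.161 × 75 / 29.226 = 0.413 s.

0.413 s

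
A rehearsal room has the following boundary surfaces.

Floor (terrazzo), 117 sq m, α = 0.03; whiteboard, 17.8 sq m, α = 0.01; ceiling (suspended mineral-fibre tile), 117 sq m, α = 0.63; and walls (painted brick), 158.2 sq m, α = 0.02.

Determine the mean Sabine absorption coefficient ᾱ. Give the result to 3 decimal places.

0.196

Total surface area S = 410.0 sq m.
A = 117*0.03 + 17.8*0.01 + 117*0.63 + 158.2*0.02 = 80.562 sabins.
ᾱ = A/S = 0.196.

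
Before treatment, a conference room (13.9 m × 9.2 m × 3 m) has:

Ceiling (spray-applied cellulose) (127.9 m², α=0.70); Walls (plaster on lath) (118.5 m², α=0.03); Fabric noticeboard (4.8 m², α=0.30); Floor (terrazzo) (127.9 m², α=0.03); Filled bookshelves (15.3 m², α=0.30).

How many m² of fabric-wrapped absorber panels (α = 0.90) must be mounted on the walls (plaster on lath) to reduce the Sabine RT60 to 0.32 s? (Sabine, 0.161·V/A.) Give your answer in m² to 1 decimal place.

103.5

Equivalent absorption area: A₁ = 127.9×0.70 + 118.5×0.03 + 4.8×0.30 + 127.9×0.03 + 15.3×0.30 = 102.952 m².
Required A₂ = 0.161·383.64/0.32 = 193.019 sabins.
ΔA needed = 193.019 − 102.952 = 90.067 sabins.
Each m² of panel replacing the walls (plaster on lath) adds (0.90 − 0.03) = 0.87 sabins.
Panel area = 90.067 / 0.87 = 103.5 m².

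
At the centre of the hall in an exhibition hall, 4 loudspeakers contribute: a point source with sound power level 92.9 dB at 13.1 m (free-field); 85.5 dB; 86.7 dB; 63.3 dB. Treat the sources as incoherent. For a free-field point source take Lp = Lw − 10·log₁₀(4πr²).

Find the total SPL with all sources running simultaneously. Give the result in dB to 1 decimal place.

89.2 dB

Source at 13.1 m: Lp = 92.9 − 10·log₁₀(4π·13.1²) = 92.9 − 10·log₁₀(2156.515) = 59.6 dB.
Σ 10^(Lᵢ/10) = 8.256e+08.
Back to dB: 10·log₁₀ Σ = 89.2 dB.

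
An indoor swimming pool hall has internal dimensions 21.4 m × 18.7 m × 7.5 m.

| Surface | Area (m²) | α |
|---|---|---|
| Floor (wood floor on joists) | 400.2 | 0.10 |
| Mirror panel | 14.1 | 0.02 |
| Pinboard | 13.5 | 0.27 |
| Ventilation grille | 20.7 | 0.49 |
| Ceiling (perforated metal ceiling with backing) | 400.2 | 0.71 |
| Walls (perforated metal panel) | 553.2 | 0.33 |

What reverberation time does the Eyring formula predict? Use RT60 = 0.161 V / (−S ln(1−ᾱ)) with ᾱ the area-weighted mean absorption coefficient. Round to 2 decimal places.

0.74 seconds

Total surface area S = 400.2 + 14.1 + 13.5 + 20.7 + 400.2 + 553.2 = 1401.9 m².
Absorption A = 400.2×0.10 + 14.1×0.02 + 13.5×0.27 + 20.7×0.49 + 400.2×0.71 + 553.2×0.33 = 520.788 sabins.
ᾱ = 520.788 / 1401.9 = 0.3715.
Eyring denominator: −S ln(1−ᾱ) = 651.069.
V = 21.4 × 18.7 × 7.5 = 3001.35 m³.
T = 0.161·V/[−S·ln(1−ᾱ)] = 0.161·3001.35/651.069 = 0.74 s.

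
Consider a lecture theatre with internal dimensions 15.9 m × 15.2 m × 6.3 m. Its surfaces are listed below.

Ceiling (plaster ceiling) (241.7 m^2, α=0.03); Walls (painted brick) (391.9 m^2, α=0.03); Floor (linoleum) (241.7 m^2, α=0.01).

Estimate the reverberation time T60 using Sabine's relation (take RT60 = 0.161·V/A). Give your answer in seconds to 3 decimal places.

11.442 s

Total absorption A = 241.7*0.03 + 391.9*0.03 + 241.7*0.01
  = 7.251 + 11.757 + 2.417 = 21.425 m^2 sabins.
Volume V = 15.9 × 15.2 × 6.3 = 1522.584 m³.
Sabine: RT60 = 0.161 × 1522.584 / 21.425 = 11.442 s.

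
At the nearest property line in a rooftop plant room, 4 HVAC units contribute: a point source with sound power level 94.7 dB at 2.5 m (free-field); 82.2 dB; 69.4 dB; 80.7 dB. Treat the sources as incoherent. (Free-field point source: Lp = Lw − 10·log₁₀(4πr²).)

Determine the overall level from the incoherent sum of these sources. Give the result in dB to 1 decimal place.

85.2 dB

Source at 2.5 m: Lp = 94.7 − 10·log₁₀(4π·2.5²) = 94.7 − 10·log₁₀(78.540) = 75.7 dB.
Converting to relative power and adding: 10^(75.7/10) + 10^(82.2/10) + 10^(69.4/10) + 10^(80.7/10) = 3.293e+08.
Back to dB: 10·log₁₀ Σ = 85.2 dB.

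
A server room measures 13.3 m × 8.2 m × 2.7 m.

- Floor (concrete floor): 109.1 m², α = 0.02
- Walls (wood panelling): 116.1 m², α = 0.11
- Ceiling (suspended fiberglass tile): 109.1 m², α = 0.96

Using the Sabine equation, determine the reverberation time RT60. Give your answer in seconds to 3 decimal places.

A = Σ Sᵢαᵢ = 109.1×0.02 + 116.1×0.11 + 109.1×0.96 = 119.689 sabins.
Volume V = 13.3 × 8.2 × 2.7 = 294.462 m³.
Sabine: RT60 = 0.161 × 294.462 / 119.689 = 0.396 s.

0.396 s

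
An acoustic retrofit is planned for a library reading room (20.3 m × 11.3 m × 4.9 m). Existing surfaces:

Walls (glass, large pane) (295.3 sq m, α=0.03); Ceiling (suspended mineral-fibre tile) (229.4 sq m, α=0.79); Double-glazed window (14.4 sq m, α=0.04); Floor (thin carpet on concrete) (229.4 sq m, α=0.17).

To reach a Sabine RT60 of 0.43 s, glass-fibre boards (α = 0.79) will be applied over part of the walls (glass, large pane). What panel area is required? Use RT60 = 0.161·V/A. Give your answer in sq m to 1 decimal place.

251.6

Total absorption A₁ = 295.3×0.03 + 229.4×0.79 + 14.4×0.04 + 229.4×0.17
  = 8.859 + 181.226 + 0.576 + 38.998 = 229.659 sq m sabins.
Required A₂ = 0.161·1124.011/0.43 = 420.851 sabins.
ΔA needed = 420.851 − 229.659 = 191.192 sabins.
Net gain per sq m: Δα = 0.79 − 0.03 = 0.76.
Area = ΔA/Δα = 191.192/0.76 = 251.6 sq m.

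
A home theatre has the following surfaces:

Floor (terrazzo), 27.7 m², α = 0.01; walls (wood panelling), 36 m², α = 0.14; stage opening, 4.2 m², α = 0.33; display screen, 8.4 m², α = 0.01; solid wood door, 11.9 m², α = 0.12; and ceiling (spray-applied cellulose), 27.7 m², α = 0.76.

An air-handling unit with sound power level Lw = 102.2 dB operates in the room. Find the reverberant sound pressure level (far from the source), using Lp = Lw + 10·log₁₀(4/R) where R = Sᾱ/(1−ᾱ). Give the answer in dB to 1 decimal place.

A = 29.267 sabins; S = 115.9 m².
ᾱ = 0.2525, so room constant R = A/(1−ᾱ) = 39.153 m².
Lp = 102.2 + 10·log₁₀(4/39.153) = 102.2 + (-9.91) = 92.3 dB.

92.3 dB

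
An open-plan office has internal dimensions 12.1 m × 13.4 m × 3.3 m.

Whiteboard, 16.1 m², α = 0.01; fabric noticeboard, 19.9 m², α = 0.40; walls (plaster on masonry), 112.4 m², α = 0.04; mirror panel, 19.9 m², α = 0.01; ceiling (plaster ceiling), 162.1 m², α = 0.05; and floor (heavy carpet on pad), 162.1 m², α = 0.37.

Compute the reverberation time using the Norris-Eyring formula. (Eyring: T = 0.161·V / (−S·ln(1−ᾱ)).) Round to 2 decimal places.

S = Σ Sᵢ = 492.5 m².
Σ(Sᵢαᵢ) = 16.1·0.01 + 19.9·0.40 + 112.4·0.04 + 19.9·0.01 + 162.1·0.05 + 162.1·0.37 = 80.898.
ᾱ = 80.898 / 492.5 = 0.1643.
−S·ln(1−ᾱ) = −492.5 × ln(1 − 0.1643) = 88.397.
V = 12.1 × 13.4 × 3.3 = 535.062 m³.
T = 0.161·V/[−S·ln(1−ᾱ)] = 0.161·535.062/88.397 = 0.97 s.

0.97 s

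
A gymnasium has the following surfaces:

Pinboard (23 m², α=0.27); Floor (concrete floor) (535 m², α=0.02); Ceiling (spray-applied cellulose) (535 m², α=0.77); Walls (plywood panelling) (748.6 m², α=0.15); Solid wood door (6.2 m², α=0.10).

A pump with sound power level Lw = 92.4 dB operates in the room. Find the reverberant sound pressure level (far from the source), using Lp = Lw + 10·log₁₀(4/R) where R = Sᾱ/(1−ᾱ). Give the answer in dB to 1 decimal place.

A = 541.770 sabins; S = 1847.8 m².
ᾱ = 541.770/1847.8 = 0.2932; R = Sᾱ/(1−ᾱ) = 541.770/(1−0.2932) = 766.511 m².
Lp = 92.4 + 10·log₁₀(4/766.511) = 92.4 + (-22.82) = 69.6 dB.

69.6 dB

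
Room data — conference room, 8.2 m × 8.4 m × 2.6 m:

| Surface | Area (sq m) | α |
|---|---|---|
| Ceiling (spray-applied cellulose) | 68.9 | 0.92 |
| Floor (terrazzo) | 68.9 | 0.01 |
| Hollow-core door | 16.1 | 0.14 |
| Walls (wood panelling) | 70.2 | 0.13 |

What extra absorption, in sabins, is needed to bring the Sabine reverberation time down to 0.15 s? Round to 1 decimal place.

116.8 sabins

Summing Sᵢαᵢ: 63.388 + 0.689 + 2.254 + 9.126 → A₁ = 75.457 sabins.
For T = 0.15 s, need A₂ = 0.161·V/T = 0.161·179.088/0.15 = 192.221 sabins.
Shortfall: 192.221 − 75.457 = 116.8 sabins.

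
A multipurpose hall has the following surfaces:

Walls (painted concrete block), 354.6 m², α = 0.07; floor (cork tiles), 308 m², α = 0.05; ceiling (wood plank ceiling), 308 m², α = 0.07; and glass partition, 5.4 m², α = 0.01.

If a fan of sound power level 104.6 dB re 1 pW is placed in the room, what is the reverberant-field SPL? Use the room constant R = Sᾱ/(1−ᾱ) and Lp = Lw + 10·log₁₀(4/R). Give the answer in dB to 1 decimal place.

Σ(Sᵢαᵢ) = 354.6·0.07 + 308·0.05 + 308·0.07 + 5.4·0.01 = 61.836; total area S = 976.0 m².
ᾱ = 0.0634, so room constant R = A/(1−ᾱ) = 66.022 m².
Lp = 104.6 + 10·log₁₀(4/66.022) = 104.6 + (-12.18) = 92.4 dB.

92.4 dB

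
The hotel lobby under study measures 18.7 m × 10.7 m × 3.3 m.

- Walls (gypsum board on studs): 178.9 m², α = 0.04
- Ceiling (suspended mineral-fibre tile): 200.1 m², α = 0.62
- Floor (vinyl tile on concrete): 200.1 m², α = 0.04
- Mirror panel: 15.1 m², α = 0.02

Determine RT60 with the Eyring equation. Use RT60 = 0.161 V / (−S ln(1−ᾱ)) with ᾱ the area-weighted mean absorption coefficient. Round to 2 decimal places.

Total surface area S = 178.9 + 200.1 + 200.1 + 15.1 = 594.2 m².
Σ(Sᵢαᵢ) = 178.9·0.04 + 200.1·0.62 + 200.1·0.04 + 15.1·0.02 = 139.524.
ᾱ = 139.524 / 594.2 = 0.2348.
−S·ln(1−ᾱ) = −594.2 × ln(1 − 0.2348) = 159.019.
V = 18.7 × 10.7 × 3.3 = 660.297 m³.
RT60 = 0.161 × 660.297 / 159.019 = 0.67 s.

0.67 s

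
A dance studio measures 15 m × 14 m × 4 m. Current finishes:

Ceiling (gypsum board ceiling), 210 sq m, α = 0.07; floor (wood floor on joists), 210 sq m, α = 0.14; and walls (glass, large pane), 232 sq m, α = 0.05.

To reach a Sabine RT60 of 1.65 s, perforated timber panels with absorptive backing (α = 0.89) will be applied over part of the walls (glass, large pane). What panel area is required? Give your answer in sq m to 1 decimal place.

31.3

Equivalent absorption area: A₁ = 210·0.07 + 210·0.14 + 232·0.05 = 55.700 sq m.
V = 840 m³. Target absorption A₂ = 0.161 × 840 / 1.65 = 81.964 sabins.
ΔA needed = 81.964 − 55.700 = 26.264 sabins.
Each sq m of panel replacing the walls (glass, large pane) adds (0.89 − 0.05) = 0.84 sabins.
Area = ΔA/Δα = 26.264/0.84 = 31.3 sq m.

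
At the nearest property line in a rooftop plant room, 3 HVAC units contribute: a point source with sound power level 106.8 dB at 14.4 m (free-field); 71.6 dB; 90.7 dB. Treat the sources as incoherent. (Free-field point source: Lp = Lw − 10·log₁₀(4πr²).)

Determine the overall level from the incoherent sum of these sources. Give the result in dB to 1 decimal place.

Source at 14.4 m: Lp = 106.8 − 10·log₁₀(4π·14.4²) = 106.8 − 10·log₁₀(2605.763) = 72.6 dB.
Converting to relative power and adding: 10^(72.6/10) + 10^(71.6/10) + 10^(90.7/10) = 1.208e+09.
Back to dB: 10·log₁₀ Σ = 90.8 dB.

90.8 dB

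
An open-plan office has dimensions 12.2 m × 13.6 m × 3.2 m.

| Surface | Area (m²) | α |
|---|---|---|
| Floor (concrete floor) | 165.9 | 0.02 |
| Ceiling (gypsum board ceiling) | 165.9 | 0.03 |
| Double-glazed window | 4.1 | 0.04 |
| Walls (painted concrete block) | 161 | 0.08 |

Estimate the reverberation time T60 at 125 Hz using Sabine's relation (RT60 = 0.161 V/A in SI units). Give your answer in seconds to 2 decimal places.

A = Σ Sᵢαᵢ = 165.9*0.02 + 165.9*0.03 + 4.1*0.04 + 161*0.08 = 21.339 sabins.
Volume V = 12.2 × 13.6 × 3.2 = 530.944 m³.
Sabine: RT60 = 0.161 × 530.944 / 21.339 = 4.01 s.

4.01 seconds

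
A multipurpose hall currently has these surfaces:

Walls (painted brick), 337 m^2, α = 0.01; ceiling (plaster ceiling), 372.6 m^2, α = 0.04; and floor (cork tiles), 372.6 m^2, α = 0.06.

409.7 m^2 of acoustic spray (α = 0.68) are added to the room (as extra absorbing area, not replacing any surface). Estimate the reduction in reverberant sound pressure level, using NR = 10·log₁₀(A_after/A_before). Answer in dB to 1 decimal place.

Total absorption A_before = 337×0.01 + 372.6×0.04 + 372.6×0.06
  = 3.370 + 14.904 + 22.356 = 40.630 m^2 sabins.
Treatment contributes 409.7·0.68 = 278.596 sabins.
New total A_after = 319.226 sabins.
NR = 10·log₁₀(319.226/40.630) = 9.0 dB.

9.0 dB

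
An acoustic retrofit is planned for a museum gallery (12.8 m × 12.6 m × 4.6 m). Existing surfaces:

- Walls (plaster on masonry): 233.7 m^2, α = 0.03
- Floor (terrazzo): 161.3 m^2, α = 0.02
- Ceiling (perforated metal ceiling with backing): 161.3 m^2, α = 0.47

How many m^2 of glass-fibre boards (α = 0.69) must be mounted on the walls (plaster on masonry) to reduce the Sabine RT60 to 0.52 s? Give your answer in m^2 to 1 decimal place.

217.7

A₁ = Σ Sᵢαᵢ = 233.7·0.03 + 161.3·0.02 + 161.3·0.47 = 86.048 sabins.
Required A₂ = 0.161·741.888/0.52 = 229.700 sabins.
ΔA needed = 229.700 − 86.048 = 143.652 sabins.
Net gain per m^2: Δα = 0.69 − 0.03 = 0.66.
Area = ΔA/Δα = 143.652/0.66 = 217.7 m^2.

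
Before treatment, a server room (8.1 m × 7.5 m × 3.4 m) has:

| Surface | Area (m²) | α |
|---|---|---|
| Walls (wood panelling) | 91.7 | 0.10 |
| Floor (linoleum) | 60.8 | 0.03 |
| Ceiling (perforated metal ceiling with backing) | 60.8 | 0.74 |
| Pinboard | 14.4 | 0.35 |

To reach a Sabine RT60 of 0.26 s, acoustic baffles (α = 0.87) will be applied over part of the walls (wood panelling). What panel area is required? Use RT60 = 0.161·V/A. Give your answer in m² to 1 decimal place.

Summing Sᵢαᵢ: 9.170 + 1.824 + 44.992 + 5.040 → A₁ = 61.026 sabins.
V = 206.55 m³. Target absorption A₂ = 0.161 × 206.55 / 0.26 = 127.902 sabins.
ΔA needed = 127.902 − 61.026 = 66.876 sabins.
Each m² of panel replacing the walls (wood panelling) adds (0.87 − 0.10) = 0.77 sabins.
Area = ΔA/Δα = 66.876/0.77 = 86.9 m².

86.9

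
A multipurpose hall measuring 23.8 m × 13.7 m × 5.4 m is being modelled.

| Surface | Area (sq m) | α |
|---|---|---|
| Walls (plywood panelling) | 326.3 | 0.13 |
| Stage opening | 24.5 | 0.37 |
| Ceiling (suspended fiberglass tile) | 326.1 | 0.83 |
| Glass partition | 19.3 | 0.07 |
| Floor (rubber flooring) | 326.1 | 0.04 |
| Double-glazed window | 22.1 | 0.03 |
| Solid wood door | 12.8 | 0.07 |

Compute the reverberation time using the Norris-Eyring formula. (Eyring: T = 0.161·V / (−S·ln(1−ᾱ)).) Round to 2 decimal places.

Total surface area S = 326.3 + 24.5 + 326.1 + 19.3 + 326.1 + 22.1 + 12.8 = 1057.2 sq m.
Absorption A = 326.3·0.13 + 24.5·0.37 + 326.1·0.83 + 19.3·0.07 + 326.1·0.04 + 22.1·0.03 + 12.8·0.07 = 338.101 sabins.
Mean coefficient ᾱ = A/S = 0.3198.
Eyring denominator: −S ln(1−ᾱ) = 407.411.
V = 23.8 × 13.7 × 5.4 = 1760.724 m³.
T = 0.161·V/[−S·ln(1−ᾱ)] = 0.161·1760.724/407.411 = 0.70 s.

0.70 s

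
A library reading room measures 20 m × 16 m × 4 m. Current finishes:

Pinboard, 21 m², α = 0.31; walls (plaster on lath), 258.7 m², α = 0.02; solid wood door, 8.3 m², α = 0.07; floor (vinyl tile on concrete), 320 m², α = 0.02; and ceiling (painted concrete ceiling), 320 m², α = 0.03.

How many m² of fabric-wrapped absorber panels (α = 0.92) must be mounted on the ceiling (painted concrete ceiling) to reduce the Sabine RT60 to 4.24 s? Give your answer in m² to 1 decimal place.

22.9

Total absorption A₁ = 21×0.31 + 258.7×0.02 + 8.3×0.07 + 320×0.02 + 320×0.03
  = 6.510 + 5.174 + 0.581 + 6.400 + 9.600 = 28.265 m² sabins.
Required A₂ = 0.161·1280/4.24 = 48.604 sabins.
ΔA needed = 48.604 − 28.265 = 20.339 sabins.
Each m² of panel replacing the ceiling (painted concrete ceiling) adds (0.92 − 0.03) = 0.89 sabins.
Area = ΔA/Δα = 20.339/0.89 = 22.9 m².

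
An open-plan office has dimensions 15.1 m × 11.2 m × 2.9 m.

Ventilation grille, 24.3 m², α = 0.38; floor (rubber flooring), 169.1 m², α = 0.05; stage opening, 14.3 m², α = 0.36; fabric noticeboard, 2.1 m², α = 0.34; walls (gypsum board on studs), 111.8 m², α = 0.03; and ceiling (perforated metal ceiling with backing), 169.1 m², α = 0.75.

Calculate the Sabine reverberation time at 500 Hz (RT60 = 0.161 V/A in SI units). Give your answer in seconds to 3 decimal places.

0.514 seconds

Equivalent absorption area: A = 24.3*0.38 + 169.1*0.05 + 14.3*0.36 + 2.1*0.34 + 111.8*0.03 + 169.1*0.75 = 153.730 m².
Room volume: 490.448 m³.
Sabine: RT60 = 0.161 × 490.448 / 153.730 = 0.514 s.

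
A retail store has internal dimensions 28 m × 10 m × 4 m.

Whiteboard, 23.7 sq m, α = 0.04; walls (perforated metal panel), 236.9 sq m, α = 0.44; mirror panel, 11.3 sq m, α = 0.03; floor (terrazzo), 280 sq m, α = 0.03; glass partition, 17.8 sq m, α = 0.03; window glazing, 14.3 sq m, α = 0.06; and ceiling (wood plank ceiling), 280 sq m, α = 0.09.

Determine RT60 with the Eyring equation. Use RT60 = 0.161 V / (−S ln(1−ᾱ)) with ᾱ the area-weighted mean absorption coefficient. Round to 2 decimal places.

Total surface area S = 23.7 + 236.9 + 11.3 + 280 + 17.8 + 14.3 + 280 = 864.0 sq m.
Absorption A = 23.7×0.04 + 236.9×0.44 + 11.3×0.03 + 280×0.03 + 17.8×0.03 + 14.3×0.06 + 280×0.09 = 140.515 sabins.
Mean coefficient ᾱ = A/S = 0.1626.
Eyring denominator: −S ln(1−ᾱ) = 153.320.
V = 28 × 10 × 4 = 1120 m³.
T = 0.161·V/[−S·ln(1−ᾱ)] = 0.161·1120/153.320 = 1.18 s.

1.18 seconds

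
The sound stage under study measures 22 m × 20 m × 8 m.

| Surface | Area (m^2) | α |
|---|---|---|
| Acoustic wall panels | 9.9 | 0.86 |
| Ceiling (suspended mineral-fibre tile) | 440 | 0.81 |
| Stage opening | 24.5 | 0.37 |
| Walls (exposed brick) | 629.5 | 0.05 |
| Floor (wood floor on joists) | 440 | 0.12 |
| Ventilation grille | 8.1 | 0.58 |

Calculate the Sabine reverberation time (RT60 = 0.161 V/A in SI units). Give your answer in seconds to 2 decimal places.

1.22 seconds

A = Σ Sᵢαᵢ = 9.9×0.86 + 440×0.81 + 24.5×0.37 + 629.5×0.05 + 440×0.12 + 8.1×0.58 = 462.952 sabins.
Room volume: 3520 m³.
T = 0.161 V/A = 0.161·3520/462.952 = 1.22 s.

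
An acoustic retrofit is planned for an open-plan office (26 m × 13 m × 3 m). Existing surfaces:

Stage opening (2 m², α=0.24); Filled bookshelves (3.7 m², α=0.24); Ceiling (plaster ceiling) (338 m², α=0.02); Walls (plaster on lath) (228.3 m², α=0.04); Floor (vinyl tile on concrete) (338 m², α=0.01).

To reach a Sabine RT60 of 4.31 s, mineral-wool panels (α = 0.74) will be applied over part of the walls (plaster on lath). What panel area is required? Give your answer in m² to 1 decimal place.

Summing Sᵢαᵢ: 0.480 + 0.888 + 6.760 + 9.132 + 3.380 → A₁ = 20.640 sabins.
Required A₂ = 0.161·1014/4.31 = 37.878 sabins.
ΔA needed = 37.878 − 20.640 = 17.238 sabins.
Net gain per m²: Δα = 0.74 − 0.04 = 0.70.
Area = ΔA/Δα = 17.238/0.70 = 24.6 m².

24.6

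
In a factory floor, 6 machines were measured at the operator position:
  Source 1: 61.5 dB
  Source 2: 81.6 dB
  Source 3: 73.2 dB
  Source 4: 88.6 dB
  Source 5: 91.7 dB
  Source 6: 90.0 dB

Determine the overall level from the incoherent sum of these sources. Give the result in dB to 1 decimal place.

95.3 dB

Σ 10^(Lᵢ/10) = 3.37e+09.
Combined level = 10 log₁₀(3.37e+09) = 95.3 dB.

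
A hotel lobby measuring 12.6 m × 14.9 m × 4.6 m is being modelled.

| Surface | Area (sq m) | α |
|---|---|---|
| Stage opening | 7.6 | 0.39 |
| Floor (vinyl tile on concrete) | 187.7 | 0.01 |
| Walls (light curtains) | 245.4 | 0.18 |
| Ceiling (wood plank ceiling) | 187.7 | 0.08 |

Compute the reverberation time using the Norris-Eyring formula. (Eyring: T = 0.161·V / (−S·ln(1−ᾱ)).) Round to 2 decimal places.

Total surface area S = 7.6 + 187.7 + 245.4 + 187.7 = 628.4 sq m.
Absorption A = 7.6×0.39 + 187.7×0.01 + 245.4×0.18 + 187.7×0.08 = 64.029 sabins.
Mean coefficient ᾱ = A/S = 0.1019.
Eyring denominator: −S ln(1−ᾱ) = 67.537.
V = 12.6 × 14.9 × 4.6 = 863.604 m³.
T = 0.161·V/[−S·ln(1−ᾱ)] = 0.161·863.604/67.537 = 2.06 s.

2.06 sec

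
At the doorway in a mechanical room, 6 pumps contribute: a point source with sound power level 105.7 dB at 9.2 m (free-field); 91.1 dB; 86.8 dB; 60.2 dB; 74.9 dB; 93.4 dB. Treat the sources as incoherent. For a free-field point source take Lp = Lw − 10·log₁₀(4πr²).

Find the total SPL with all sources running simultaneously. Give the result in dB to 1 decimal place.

96.0 dB

Source at 9.2 m: Lp = 105.7 − 10·log₁₀(4π·9.2²) = 105.7 − 10·log₁₀(1063.618) = 75.4 dB.
Sum in the linear (power) domain: Σ 10^(Lᵢ/10) = 10^(75.4/10) + 10^(91.1/10) + 10^(86.8/10) + 10^(60.2/10) + 10^(74.9/10) + 10^(93.4/10) = 4.021e+09.
L_total = 10·log₁₀(4.021e+09) = 96.0 dB.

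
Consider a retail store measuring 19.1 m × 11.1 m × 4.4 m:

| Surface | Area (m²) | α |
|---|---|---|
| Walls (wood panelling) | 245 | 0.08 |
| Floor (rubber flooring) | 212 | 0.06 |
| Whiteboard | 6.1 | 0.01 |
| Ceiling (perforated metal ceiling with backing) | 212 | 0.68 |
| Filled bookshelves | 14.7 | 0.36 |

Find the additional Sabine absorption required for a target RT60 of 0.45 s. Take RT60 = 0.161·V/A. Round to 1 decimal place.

Equivalent absorption area: A₁ = 245·0.08 + 212·0.06 + 6.1·0.01 + 212·0.68 + 14.7·0.36 = 181.833 m².
For T = 0.45 s, need A₂ = 0.161·V/T = 0.161·932.844/0.45 = 333.751 sabins.
ΔA = A₂ − A₁ = 333.751 − 181.833 = 151.9 sabins.

151.9 sabins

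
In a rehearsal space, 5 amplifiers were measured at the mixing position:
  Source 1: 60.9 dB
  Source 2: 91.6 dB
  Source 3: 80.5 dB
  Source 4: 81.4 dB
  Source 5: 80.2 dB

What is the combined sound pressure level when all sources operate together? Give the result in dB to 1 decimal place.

92.6 dB

Converting to relative power and adding: 10^(60.9/10) + 10^(91.6/10) + 10^(80.5/10) + 10^(81.4/10) + 10^(80.2/10) = 1.802e+09.
Combined level = 10 log₁₀(1.802e+09) = 92.6 dB.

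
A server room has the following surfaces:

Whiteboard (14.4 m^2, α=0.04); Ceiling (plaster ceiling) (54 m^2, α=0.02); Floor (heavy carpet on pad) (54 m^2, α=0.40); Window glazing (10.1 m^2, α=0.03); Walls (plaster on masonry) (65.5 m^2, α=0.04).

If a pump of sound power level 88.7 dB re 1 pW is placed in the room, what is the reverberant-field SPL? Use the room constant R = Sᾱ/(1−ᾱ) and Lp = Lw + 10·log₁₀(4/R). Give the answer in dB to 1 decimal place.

Σ(Sᵢαᵢ) = 14.4·0.04 + 54·0.02 + 54·0.40 + 10.1·0.03 + 65.5·0.04 = 26.179; total area S = 198.0 m^2.
ᾱ = 0.1322, so room constant R = A/(1−ᾱ) = 30.167 m^2.
Lp = Lw + 10 log₁₀(4/R) = 88.7 -8.77 = 79.9 dB.

79.9 dB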